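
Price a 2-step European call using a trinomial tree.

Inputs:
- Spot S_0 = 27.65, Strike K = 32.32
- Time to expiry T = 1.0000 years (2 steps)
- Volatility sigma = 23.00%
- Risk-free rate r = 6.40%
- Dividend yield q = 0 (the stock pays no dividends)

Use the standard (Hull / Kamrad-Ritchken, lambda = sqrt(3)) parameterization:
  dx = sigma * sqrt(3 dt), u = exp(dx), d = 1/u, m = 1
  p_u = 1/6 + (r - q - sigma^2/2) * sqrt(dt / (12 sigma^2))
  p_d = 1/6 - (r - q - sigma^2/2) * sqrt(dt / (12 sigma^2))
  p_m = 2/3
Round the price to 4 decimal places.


Answer: Price = V(0,0) = 1.6918

Derivation:
dt = T/N = 0.500000; dx = sigma*sqrt(3*dt) = 0.281691
u = exp(dx) = 1.325370; d = 1/u = 0.754507
p_u = 0.199992, p_m = 0.666667, p_d = 0.133341
Discount per step: exp(-r*dt) = 0.968507
Stock lattice S(k, j) with j the centered position index:
  k=0: S(0,+0) = 27.6500
  k=1: S(1,-1) = 20.8621; S(1,+0) = 27.6500; S(1,+1) = 36.6465
  k=2: S(2,-2) = 15.7406; S(2,-1) = 20.8621; S(2,+0) = 27.6500; S(2,+1) = 36.6465; S(2,+2) = 48.5701
Terminal payoffs V(N, j) = max(S_T - K, 0):
  V(2,-2) = 0.000000; V(2,-1) = 0.000000; V(2,+0) = 0.000000; V(2,+1) = 4.326468; V(2,+2) = 16.250112
Backward induction: V(k, j) = exp(-r*dt) * [p_u * V(k+1, j+1) + p_m * V(k+1, j) + p_d * V(k+1, j-1)]
  V(1,-1) = exp(-r*dt) * [p_u*0.000000 + p_m*0.000000 + p_d*0.000000] = 0.000000
  V(1,+0) = exp(-r*dt) * [p_u*4.326468 + p_m*0.000000 + p_d*0.000000] = 0.838010
  V(1,+1) = exp(-r*dt) * [p_u*16.250112 + p_m*4.326468 + p_d*0.000000] = 5.941020
  V(0,+0) = exp(-r*dt) * [p_u*5.941020 + p_m*0.838010 + p_d*0.000000] = 1.691817


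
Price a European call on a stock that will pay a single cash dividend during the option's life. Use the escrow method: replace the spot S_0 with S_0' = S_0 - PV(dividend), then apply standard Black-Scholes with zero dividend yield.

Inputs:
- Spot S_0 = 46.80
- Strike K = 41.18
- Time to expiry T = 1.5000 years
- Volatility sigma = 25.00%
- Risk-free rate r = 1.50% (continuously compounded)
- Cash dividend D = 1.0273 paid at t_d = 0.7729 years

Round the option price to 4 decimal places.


PV(D) = D * exp(-r * t_d) = 1.0273 * 0.98847345 = 1.01545877
S_0' = S_0 - PV(D) = 46.8000 - 1.01545877 = 45.78454123
d1 = (ln(S_0'/K) + (r + sigma^2/2)*T) / (sigma*sqrt(T)) = 0.57275212
d2 = d1 - sigma*sqrt(T) = 0.26656590
exp(-rT) = 0.97775124
N(d1) = 0.71659373; N(d2) = 0.60509829
C = S_0' * N(d1) - K * exp(-rT) * N(d2) = 45.78454123 * 0.71659373 - 41.1800 * 0.97775124 * 0.60509829 = 8.4454

Answer: Price = 8.4454


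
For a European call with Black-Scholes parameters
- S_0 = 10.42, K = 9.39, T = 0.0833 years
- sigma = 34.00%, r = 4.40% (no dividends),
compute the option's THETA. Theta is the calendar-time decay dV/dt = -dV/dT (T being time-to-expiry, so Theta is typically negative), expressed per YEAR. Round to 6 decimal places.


d1 = 1.1470679902; d2 = 1.0489380763
phi(d1) = 0.2066309308; exp(-qT) = 1.0000000000; exp(-rT) = 0.9963415086
Theta = -S*exp(-qT)*phi(d1)*sigma/(2*sqrt(T)) - r*K*exp(-rT)*N(d2) + q*S*exp(-qT)*N(d1)
N(d1) = 0.8743232390; N(d2) = 0.8528966902; sqrt(T) = 0.2886173938
Term 1 = -10.4200 * 1.0000000000 * 0.2066309308 * 0.3400 / (2 * 0.2886173938) = -1.2682050309
Term 2 = -0.0440 * 9.3900 * 0.9963415086 * 0.8528966902 = -0.3510936071
Term 3 = 0 (no dividend yield, q = 0)
Theta = -1.2682050309 + (-0.3510936071) + (0.0000000000) = -1.619299

Answer: Theta = -1.619299


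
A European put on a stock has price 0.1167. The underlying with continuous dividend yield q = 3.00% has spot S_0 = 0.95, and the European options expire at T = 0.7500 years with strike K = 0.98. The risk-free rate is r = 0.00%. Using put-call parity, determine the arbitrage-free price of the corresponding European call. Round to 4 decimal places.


Answer: Call price = 0.0656

Derivation:
Put-call parity: C - P = S_0 * exp(-qT) - K * exp(-rT).
S_0 * exp(-qT) = 0.9500 * 0.97775124 = 0.92886368
K * exp(-rT) = 0.9800 * 1.00000000 = 0.98000000
C = P + S*exp(-qT) - K*exp(-rT)
C = 0.1167 + 0.92886368 - 0.98000000 = 0.0656


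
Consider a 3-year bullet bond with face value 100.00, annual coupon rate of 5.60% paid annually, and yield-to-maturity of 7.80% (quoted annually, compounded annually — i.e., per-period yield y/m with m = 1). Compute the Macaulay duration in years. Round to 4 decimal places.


Answer: Macaulay duration = 2.8387 years

Derivation:
Coupon per period c = face * coupon_rate / m = 5.600000
Periods per year m = 1; per-period yield y/m = 0.078000
Number of cashflows N = 3
Cashflows (t years, CF_t, discount factor 1/(1+y/m)^(m*t), PV):
  t = 1.0000: CF_t = 5.600000, DF = 0.927644, PV = 5.194805
  t = 2.0000: CF_t = 5.600000, DF = 0.860523, PV = 4.818929
  t = 3.0000: CF_t = 105.600000, DF = 0.798259, PV = 84.296130
Price P = sum_t PV_t = 94.309864
Macaulay numerator sum_t t * PV_t:
  t * PV_t at t = 1.0000: 5.194805
  t * PV_t at t = 2.0000: 9.637858
  t * PV_t at t = 3.0000: 252.888389
Macaulay duration D = (sum_t t * PV_t) / P = 267.721052 / 94.309864 = 2.838739


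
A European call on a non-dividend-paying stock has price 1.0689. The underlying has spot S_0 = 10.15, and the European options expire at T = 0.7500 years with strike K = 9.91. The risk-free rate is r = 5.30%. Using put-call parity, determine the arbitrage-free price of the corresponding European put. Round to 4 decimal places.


Put-call parity: C - P = S_0 * exp(-qT) - K * exp(-rT).
S_0 * exp(-qT) = 10.1500 * 1.00000000 = 10.15000000
K * exp(-rT) = 9.9100 * 0.96102967 = 9.52380400
P = C - S*exp(-qT) + K*exp(-rT)
P = 1.0689 - 10.15000000 + 9.52380400 = 0.4427

Answer: Put price = 0.4427


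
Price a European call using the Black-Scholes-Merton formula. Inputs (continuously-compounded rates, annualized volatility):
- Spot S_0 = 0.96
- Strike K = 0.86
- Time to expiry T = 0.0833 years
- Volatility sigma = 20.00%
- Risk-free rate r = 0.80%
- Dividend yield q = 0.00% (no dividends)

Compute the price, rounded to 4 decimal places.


d1 = (ln(S/K) + (r - q + 0.5*sigma^2) * T) / (sigma * sqrt(T)) = 1.94605900
d2 = d1 - sigma * sqrt(T) = 1.88833552
exp(-rT) = 0.99933382; exp(-qT) = 1.00000000
C = S_0 * exp(-qT) * N(d1) - K * exp(-rT) * N(d2)
N(d1) = 0.97417617; N(d2) = 0.97050954
C = 0.9600 * 1.00000000 * 0.97417617 - 0.8600 * 0.99933382 * 0.97050954 = 0.1011

Answer: Price = 0.1011


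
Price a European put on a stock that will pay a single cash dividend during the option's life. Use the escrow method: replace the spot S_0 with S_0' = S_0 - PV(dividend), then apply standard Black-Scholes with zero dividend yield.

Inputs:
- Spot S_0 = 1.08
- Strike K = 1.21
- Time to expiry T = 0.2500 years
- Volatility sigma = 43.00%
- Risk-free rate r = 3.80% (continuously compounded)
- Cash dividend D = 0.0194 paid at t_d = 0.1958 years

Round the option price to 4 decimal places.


Answer: Price = 0.1807

Derivation:
PV(D) = D * exp(-r * t_d) = 0.0194 * 0.99258721 = 0.01925619
S_0' = S_0 - PV(D) = 1.0800 - 0.01925619 = 1.06074381
d1 = (ln(S_0'/K) + (r + sigma^2/2)*T) / (sigma*sqrt(T)) = -0.46063950
d2 = d1 - sigma*sqrt(T) = -0.67563950
exp(-rT) = 0.99054498
N(-d1) = 0.67747137; N(-d2) = 0.75036522
P = K * exp(-rT) * N(-d2) - S_0' * N(-d1) = 1.2100 * 0.99054498 * 0.75036522 - 1.06074381 * 0.67747137 = 0.1807


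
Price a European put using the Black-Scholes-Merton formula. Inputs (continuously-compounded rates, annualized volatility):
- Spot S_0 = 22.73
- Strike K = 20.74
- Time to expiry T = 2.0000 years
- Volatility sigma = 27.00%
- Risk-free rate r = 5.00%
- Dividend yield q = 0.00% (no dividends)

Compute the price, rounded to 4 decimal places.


d1 = (ln(S/K) + (r - q + 0.5*sigma^2) * T) / (sigma * sqrt(T)) = 0.69275889
d2 = d1 - sigma * sqrt(T) = 0.31092123
exp(-rT) = 0.90483742; exp(-qT) = 1.00000000
P = K * exp(-rT) * N(-d2) - S_0 * exp(-qT) * N(-d1)
N(-d1) = 0.24423044; N(-d2) = 0.37793025
P = 20.7400 * 0.90483742 * 0.37793025 - 22.7300 * 1.00000000 * 0.24423044 = 1.5410

Answer: Price = 1.5410


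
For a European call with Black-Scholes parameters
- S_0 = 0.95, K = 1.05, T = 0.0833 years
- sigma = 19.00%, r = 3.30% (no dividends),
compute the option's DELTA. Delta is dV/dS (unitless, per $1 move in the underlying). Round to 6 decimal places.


Answer: Delta = 0.040271

Derivation:
d1 = -1.7475511218; d2 = -1.8023884266
phi(d1) = 0.0866475970; exp(-qT) = 1.0000000000; exp(-rT) = 0.9972548748
N(d1) = 0.0402708927
Delta = exp(-qT) * N(d1) = 1.0000000000 * 0.0402708927 = 0.040271


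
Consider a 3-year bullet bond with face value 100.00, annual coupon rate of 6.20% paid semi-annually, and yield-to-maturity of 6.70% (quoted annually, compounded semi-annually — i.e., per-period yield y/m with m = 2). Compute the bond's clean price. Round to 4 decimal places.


Answer: Price = 98.6613

Derivation:
Coupon per period c = face * coupon_rate / m = 3.100000
Periods per year m = 2; per-period yield y/m = 0.033500
Number of cashflows N = 6
Cashflows (t years, CF_t, discount factor 1/(1+y/m)^(m*t), PV):
  t = 0.5000: CF_t = 3.100000, DF = 0.967586, PV = 2.999516
  t = 1.0000: CF_t = 3.100000, DF = 0.936222, PV = 2.902290
  t = 1.5000: CF_t = 3.100000, DF = 0.905876, PV = 2.808214
  t = 2.0000: CF_t = 3.100000, DF = 0.876512, PV = 2.717189
  t = 2.5000: CF_t = 3.100000, DF = 0.848101, PV = 2.629113
  t = 3.0000: CF_t = 103.100000, DF = 0.820611, PV = 84.604951
Price P = sum_t PV_t = 98.661273


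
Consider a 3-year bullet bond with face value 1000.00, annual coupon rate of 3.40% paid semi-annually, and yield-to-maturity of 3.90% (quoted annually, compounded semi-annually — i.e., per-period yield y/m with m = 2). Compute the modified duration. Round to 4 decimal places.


Coupon per period c = face * coupon_rate / m = 17.000000
Periods per year m = 2; per-period yield y/m = 0.019500
Number of cashflows N = 6
Cashflows (t years, CF_t, discount factor 1/(1+y/m)^(m*t), PV):
  t = 0.5000: CF_t = 17.000000, DF = 0.980873, PV = 16.674841
  t = 1.0000: CF_t = 17.000000, DF = 0.962112, PV = 16.355901
  t = 1.5000: CF_t = 17.000000, DF = 0.943709, PV = 16.043061
  t = 2.0000: CF_t = 17.000000, DF = 0.925659, PV = 15.736205
  t = 2.5000: CF_t = 17.000000, DF = 0.907954, PV = 15.435218
  t = 3.0000: CF_t = 1017.000000, DF = 0.890588, PV = 905.727538
Price P = sum_t PV_t = 985.972763
First compute Macaulay numerator sum_t t * PV_t:
  t * PV_t at t = 0.5000: 8.337420
  t * PV_t at t = 1.0000: 16.355901
  t * PV_t at t = 1.5000: 24.064591
  t * PV_t at t = 2.0000: 31.472410
  t * PV_t at t = 2.5000: 38.588045
  t * PV_t at t = 3.0000: 2717.182613
Macaulay duration D = 2836.000980 / 985.972763 = 2.876348
Modified duration = D / (1 + y/m) = 2.876348 / (1 + 0.019500) = 2.821332

Answer: Modified duration = 2.8213


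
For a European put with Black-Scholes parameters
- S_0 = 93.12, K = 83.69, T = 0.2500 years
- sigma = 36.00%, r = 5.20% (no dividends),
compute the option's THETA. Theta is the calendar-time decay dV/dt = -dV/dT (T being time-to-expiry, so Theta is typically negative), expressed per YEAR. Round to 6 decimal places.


Answer: Theta = -8.840655

Derivation:
d1 = 0.7553860441; d2 = 0.5753860441
phi(d1) = 0.2999190809; exp(-qT) = 1.0000000000; exp(-rT) = 0.9870841350
Theta = -S*exp(-qT)*phi(d1)*sigma/(2*sqrt(T)) + r*K*exp(-rT)*N(-d2) - q*S*exp(-qT)*N(-d1)
N(-d1) = 0.2250086922; N(-d2) = 0.2825151203; sqrt(T) = 0.5000000000
Term 1 = -93.1200 * 1.0000000000 * 0.2999190809 * 0.3600 / (2 * 0.5000000000) = -10.0542473328
Term 2 = 0.0520 * 83.6900 * 0.9870841350 * 0.2825151203 = 1.2135922086
Term 3 = 0 (no dividend yield, q = 0)
Theta = -10.0542473328 + (1.2135922086) + (0.0000000000) = -8.840655


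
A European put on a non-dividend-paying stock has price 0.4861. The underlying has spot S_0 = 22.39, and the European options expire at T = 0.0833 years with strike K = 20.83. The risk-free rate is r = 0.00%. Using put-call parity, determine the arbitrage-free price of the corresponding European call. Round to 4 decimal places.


Put-call parity: C - P = S_0 * exp(-qT) - K * exp(-rT).
S_0 * exp(-qT) = 22.3900 * 1.00000000 = 22.39000000
K * exp(-rT) = 20.8300 * 1.00000000 = 20.83000000
C = P + S*exp(-qT) - K*exp(-rT)
C = 0.4861 + 22.39000000 - 20.83000000 = 2.0461

Answer: Call price = 2.0461


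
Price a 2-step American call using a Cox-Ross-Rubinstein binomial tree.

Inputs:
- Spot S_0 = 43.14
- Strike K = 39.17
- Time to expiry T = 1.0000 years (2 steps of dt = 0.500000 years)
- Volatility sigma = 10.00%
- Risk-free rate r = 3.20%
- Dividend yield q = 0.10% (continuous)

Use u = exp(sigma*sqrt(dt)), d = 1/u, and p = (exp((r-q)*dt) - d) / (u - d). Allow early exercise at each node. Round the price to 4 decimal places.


dt = T/N = 0.500000
u = exp(sigma*sqrt(dt)) = 1.073271; d = 1/u = 0.931731
p = (exp((r-q)*dt) - d) / (u - d) = 0.592693
Discount per step: exp(-r*dt) = 0.984127
Stock lattice S(k, i) with i counting down-moves:
  k=0: S(0,0) = 43.1400
  k=1: S(1,0) = 46.3009; S(1,1) = 40.1949
  k=2: S(2,0) = 49.6934; S(2,1) = 43.1400; S(2,2) = 37.4508
Terminal payoffs V(N, i) = max(S_T - K, 0):
  V(2,0) = 10.523394; V(2,1) = 3.970000; V(2,2) = 0.000000
Backward induction: V(k, i) = exp(-r*dt) * [p * V(k+1, i) + (1-p) * V(k+1, i+1)]; then take max(V_cont, immediate exercise) for American.
  V(1,0) = exp(-r*dt) * [p*10.523394 + (1-p)*3.970000] = 7.729484; exercise = 7.130896; V(1,0) = max -> 7.729484
  V(1,1) = exp(-r*dt) * [p*3.970000 + (1-p)*0.000000] = 2.315643; exercise = 1.024894; V(1,1) = max -> 2.315643
  V(0,0) = exp(-r*dt) * [p*7.729484 + (1-p)*2.315643] = 5.436703; exercise = 3.970000; V(0,0) = max -> 5.436703

Answer: Price = V(0,0) = 5.4367


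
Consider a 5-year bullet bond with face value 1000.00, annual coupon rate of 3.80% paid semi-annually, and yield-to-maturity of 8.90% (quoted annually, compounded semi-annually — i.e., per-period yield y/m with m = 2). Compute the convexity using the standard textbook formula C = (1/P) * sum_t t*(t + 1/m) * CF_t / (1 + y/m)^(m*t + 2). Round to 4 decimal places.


Coupon per period c = face * coupon_rate / m = 19.000000
Periods per year m = 2; per-period yield y/m = 0.044500
Number of cashflows N = 10
Cashflows (t years, CF_t, discount factor 1/(1+y/m)^(m*t), PV):
  t = 0.5000: CF_t = 19.000000, DF = 0.957396, PV = 18.190522
  t = 1.0000: CF_t = 19.000000, DF = 0.916607, PV = 17.415531
  t = 1.5000: CF_t = 19.000000, DF = 0.877556, PV = 16.673557
  t = 2.0000: CF_t = 19.000000, DF = 0.840168, PV = 15.963195
  t = 2.5000: CF_t = 19.000000, DF = 0.804374, PV = 15.283097
  t = 3.0000: CF_t = 19.000000, DF = 0.770104, PV = 14.631974
  t = 3.5000: CF_t = 19.000000, DF = 0.737294, PV = 14.008592
  t = 4.0000: CF_t = 19.000000, DF = 0.705883, PV = 13.411768
  t = 4.5000: CF_t = 19.000000, DF = 0.675809, PV = 12.840372
  t = 5.0000: CF_t = 1019.000000, DF = 0.647017, PV = 659.310118
Price P = sum_t PV_t = 797.728728
Convexity numerator sum_t t*(t + 1/m) * CF_t / (1+y/m)^(m*t + 2):
  t = 0.5000: term = 8.336779
  t = 1.0000: term = 23.944793
  t = 1.5000: term = 45.849292
  t = 2.0000: term = 73.159872
  t = 2.5000: term = 105.064441
  t = 3.0000: term = 140.823569
  t = 3.5000: term = 179.765206
  t = 4.0000: term = 221.279745
  t = 4.5000: term = 264.815396
  t = 5.0000: term = 16619.025188
Convexity = (1/P) * sum = 17682.064281 / 797.728728 = 22.165510

Answer: Convexity = 22.1655


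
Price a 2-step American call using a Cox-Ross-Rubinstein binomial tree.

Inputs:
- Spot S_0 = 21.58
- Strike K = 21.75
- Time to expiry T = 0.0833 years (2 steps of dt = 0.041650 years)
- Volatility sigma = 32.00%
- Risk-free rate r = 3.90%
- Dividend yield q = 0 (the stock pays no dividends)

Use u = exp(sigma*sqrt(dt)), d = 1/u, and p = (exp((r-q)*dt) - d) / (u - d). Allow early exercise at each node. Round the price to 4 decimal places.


dt = T/N = 0.041650
u = exp(sigma*sqrt(dt)) = 1.067486; d = 1/u = 0.936780
p = (exp((r-q)*dt) - d) / (u - d) = 0.496117
Discount per step: exp(-r*dt) = 0.998377
Stock lattice S(k, i) with i counting down-moves:
  k=0: S(0,0) = 21.5800
  k=1: S(1,0) = 23.0364; S(1,1) = 20.2157
  k=2: S(2,0) = 24.5910; S(2,1) = 21.5800; S(2,2) = 18.9377
Terminal payoffs V(N, i) = max(S_T - K, 0):
  V(2,0) = 2.840994; V(2,1) = 0.000000; V(2,2) = 0.000000
Backward induction: V(k, i) = exp(-r*dt) * [p * V(k+1, i) + (1-p) * V(k+1, i+1)]; then take max(V_cont, immediate exercise) for American.
  V(1,0) = exp(-r*dt) * [p*2.840994 + (1-p)*0.000000] = 1.407177; exercise = 1.286355; V(1,0) = max -> 1.407177
  V(1,1) = exp(-r*dt) * [p*0.000000 + (1-p)*0.000000] = 0.000000; exercise = 0.000000; V(1,1) = max -> 0.000000
  V(0,0) = exp(-r*dt) * [p*1.407177 + (1-p)*0.000000] = 0.696991; exercise = 0.000000; V(0,0) = max -> 0.696991

Answer: Price = V(0,0) = 0.6970


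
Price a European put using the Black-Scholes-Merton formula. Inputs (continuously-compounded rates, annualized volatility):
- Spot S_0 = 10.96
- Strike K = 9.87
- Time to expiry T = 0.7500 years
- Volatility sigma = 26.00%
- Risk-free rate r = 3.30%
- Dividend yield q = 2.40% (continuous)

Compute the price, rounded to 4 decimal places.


Answer: Price = 0.4554

Derivation:
d1 = (ln(S/K) + (r - q + 0.5*sigma^2) * T) / (sigma * sqrt(T)) = 0.60778297
d2 = d1 - sigma * sqrt(T) = 0.38261637
exp(-rT) = 0.97555377; exp(-qT) = 0.98216103
P = K * exp(-rT) * N(-d2) - S_0 * exp(-qT) * N(-d1)
N(-d1) = 0.27166571; N(-d2) = 0.35100212
P = 9.8700 * 0.97555377 * 0.35100212 - 10.9600 * 0.98216103 * 0.27166571 = 0.4554


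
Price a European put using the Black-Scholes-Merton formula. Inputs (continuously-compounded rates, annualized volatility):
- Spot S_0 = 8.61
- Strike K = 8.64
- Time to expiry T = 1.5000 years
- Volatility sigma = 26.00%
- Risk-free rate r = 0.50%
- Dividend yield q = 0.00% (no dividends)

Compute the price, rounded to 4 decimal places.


d1 = (ln(S/K) + (r - q + 0.5*sigma^2) * T) / (sigma * sqrt(T)) = 0.17184658
d2 = d1 - sigma * sqrt(T) = -0.14658709
exp(-rT) = 0.99252805; exp(-qT) = 1.00000000
P = K * exp(-rT) * N(-d2) - S_0 * exp(-qT) * N(-d1)
N(-d1) = 0.43177907; N(-d2) = 0.55827103
P = 8.6400 * 0.99252805 * 0.55827103 - 8.6100 * 1.00000000 * 0.43177907 = 1.0698

Answer: Price = 1.0698


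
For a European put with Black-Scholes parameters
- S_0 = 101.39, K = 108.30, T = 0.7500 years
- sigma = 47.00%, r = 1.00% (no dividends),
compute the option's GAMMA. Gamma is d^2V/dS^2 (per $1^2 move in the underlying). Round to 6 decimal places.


d1 = 0.0599628937; d2 = -0.3470690460
phi(d1) = 0.3982257165; exp(-qT) = 1.0000000000; exp(-rT) = 0.9925280548
Gamma = exp(-qT) * phi(d1) / (S * sigma * sqrt(T)) = 1.0000000000 * 0.3982257165 / (101.3900 * 0.4700 * 0.8660254038) = 0.009650

Answer: Gamma = 0.009650


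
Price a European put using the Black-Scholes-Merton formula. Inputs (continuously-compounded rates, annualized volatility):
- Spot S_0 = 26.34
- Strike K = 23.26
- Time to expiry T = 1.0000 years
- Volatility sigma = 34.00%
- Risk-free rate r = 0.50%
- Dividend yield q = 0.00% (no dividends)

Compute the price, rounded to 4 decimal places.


Answer: Price = 1.9781

Derivation:
d1 = (ln(S/K) + (r - q + 0.5*sigma^2) * T) / (sigma * sqrt(T)) = 0.55045162
d2 = d1 - sigma * sqrt(T) = 0.21045162
exp(-rT) = 0.99501248; exp(-qT) = 1.00000000
P = K * exp(-rT) * N(-d2) - S_0 * exp(-qT) * N(-d1)
N(-d1) = 0.29100483; N(-d2) = 0.41665761
P = 23.2600 * 0.99501248 * 0.41665761 - 26.3400 * 1.00000000 * 0.29100483 = 1.9781


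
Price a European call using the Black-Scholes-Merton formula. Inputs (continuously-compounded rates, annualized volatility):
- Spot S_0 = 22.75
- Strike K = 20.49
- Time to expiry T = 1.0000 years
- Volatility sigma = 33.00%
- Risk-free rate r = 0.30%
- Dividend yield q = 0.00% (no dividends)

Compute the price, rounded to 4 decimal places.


Answer: Price = 4.1377

Derivation:
d1 = (ln(S/K) + (r - q + 0.5*sigma^2) * T) / (sigma * sqrt(T)) = 0.49114601
d2 = d1 - sigma * sqrt(T) = 0.16114601
exp(-rT) = 0.99700450; exp(-qT) = 1.00000000
C = S_0 * exp(-qT) * N(d1) - K * exp(-rT) * N(d2)
N(d1) = 0.68833841; N(d2) = 0.56401080
C = 22.7500 * 1.00000000 * 0.68833841 - 20.4900 * 0.99700450 * 0.56401080 = 4.1377


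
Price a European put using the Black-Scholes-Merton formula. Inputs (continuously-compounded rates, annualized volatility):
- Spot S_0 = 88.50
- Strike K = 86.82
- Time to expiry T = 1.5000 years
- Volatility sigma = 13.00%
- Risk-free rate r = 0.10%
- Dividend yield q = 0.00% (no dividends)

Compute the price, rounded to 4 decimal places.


Answer: Price = 4.6996

Derivation:
d1 = (ln(S/K) + (r - q + 0.5*sigma^2) * T) / (sigma * sqrt(T)) = 0.20940337
d2 = d1 - sigma * sqrt(T) = 0.05018654
exp(-rT) = 0.99850112; exp(-qT) = 1.00000000
P = K * exp(-rT) * N(-d2) - S_0 * exp(-qT) * N(-d1)
N(-d1) = 0.41706668; N(-d2) = 0.47998687
P = 86.8200 * 0.99850112 * 0.47998687 - 88.5000 * 1.00000000 * 0.41706668 = 4.6996


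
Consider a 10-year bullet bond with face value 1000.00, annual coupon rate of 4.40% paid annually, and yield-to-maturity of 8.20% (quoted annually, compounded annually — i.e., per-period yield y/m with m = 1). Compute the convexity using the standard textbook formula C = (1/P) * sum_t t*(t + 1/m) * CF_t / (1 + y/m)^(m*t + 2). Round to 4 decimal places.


Answer: Convexity = 69.3572

Derivation:
Coupon per period c = face * coupon_rate / m = 44.000000
Periods per year m = 1; per-period yield y/m = 0.082000
Number of cashflows N = 10
Cashflows (t years, CF_t, discount factor 1/(1+y/m)^(m*t), PV):
  t = 1.0000: CF_t = 44.000000, DF = 0.924214, PV = 40.665434
  t = 2.0000: CF_t = 44.000000, DF = 0.854172, PV = 37.583581
  t = 3.0000: CF_t = 44.000000, DF = 0.789438, PV = 34.735287
  t = 4.0000: CF_t = 44.000000, DF = 0.729610, PV = 32.102853
  t = 5.0000: CF_t = 44.000000, DF = 0.674316, PV = 29.669920
  t = 6.0000: CF_t = 44.000000, DF = 0.623213, PV = 27.421368
  t = 7.0000: CF_t = 44.000000, DF = 0.575982, PV = 25.343223
  t = 8.0000: CF_t = 44.000000, DF = 0.532331, PV = 23.422572
  t = 9.0000: CF_t = 44.000000, DF = 0.491988, PV = 21.647479
  t = 10.0000: CF_t = 1044.000000, DF = 0.454703, PV = 474.709465
Price P = sum_t PV_t = 747.301183
Convexity numerator sum_t t*(t + 1/m) * CF_t / (1+y/m)^(m*t + 2):
  t = 1.0000: term = 69.470574
  t = 2.0000: term = 192.617119
  t = 3.0000: term = 356.039038
  t = 4.0000: term = 548.427353
  t = 5.0000: term = 760.296701
  t = 6.0000: term = 983.748041
  t = 7.0000: term = 1212.258831
  t = 8.0000: term = 1440.497687
  t = 9.0000: term = 1664.160914
  t = 10.0000: term = 44603.203784
Convexity = (1/P) * sum = 51830.720042 / 747.301183 = 69.357203


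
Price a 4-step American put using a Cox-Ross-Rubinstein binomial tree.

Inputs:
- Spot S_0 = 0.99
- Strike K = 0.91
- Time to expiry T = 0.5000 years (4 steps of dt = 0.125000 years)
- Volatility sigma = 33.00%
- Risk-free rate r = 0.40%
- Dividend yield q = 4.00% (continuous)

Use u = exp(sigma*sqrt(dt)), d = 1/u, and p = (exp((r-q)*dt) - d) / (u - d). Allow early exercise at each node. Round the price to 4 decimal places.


Answer: Price = V(0,0) = 0.0636

Derivation:
dt = T/N = 0.125000
u = exp(sigma*sqrt(dt)) = 1.123751; d = 1/u = 0.889876
p = (exp((r-q)*dt) - d) / (u - d) = 0.451667
Discount per step: exp(-r*dt) = 0.999500
Stock lattice S(k, i) with i counting down-moves:
  k=0: S(0,0) = 0.9900
  k=1: S(1,0) = 1.1125; S(1,1) = 0.8810
  k=2: S(2,0) = 1.2502; S(2,1) = 0.9900; S(2,2) = 0.7840
  k=3: S(3,0) = 1.4049; S(3,1) = 1.1125; S(3,2) = 0.8810; S(3,3) = 0.6976
  k=4: S(4,0) = 1.5788; S(4,1) = 1.2502; S(4,2) = 0.9900; S(4,3) = 0.7840; S(4,4) = 0.6208
Terminal payoffs V(N, i) = max(K - S_T, 0):
  V(4,0) = 0.000000; V(4,1) = 0.000000; V(4,2) = 0.000000; V(4,3) = 0.126039; V(4,4) = 0.289197
Backward induction: V(k, i) = exp(-r*dt) * [p * V(k+1, i) + (1-p) * V(k+1, i+1)]; then take max(V_cont, immediate exercise) for American.
  V(3,0) = exp(-r*dt) * [p*0.000000 + (1-p)*0.000000] = 0.000000; exercise = 0.000000; V(3,0) = max -> 0.000000
  V(3,1) = exp(-r*dt) * [p*0.000000 + (1-p)*0.000000] = 0.000000; exercise = 0.000000; V(3,1) = max -> 0.000000
  V(3,2) = exp(-r*dt) * [p*0.000000 + (1-p)*0.126039] = 0.069077; exercise = 0.029022; V(3,2) = max -> 0.069077
  V(3,3) = exp(-r*dt) * [p*0.126039 + (1-p)*0.289197] = 0.215396; exercise = 0.212371; V(3,3) = max -> 0.215396
  V(2,0) = exp(-r*dt) * [p*0.000000 + (1-p)*0.000000] = 0.000000; exercise = 0.000000; V(2,0) = max -> 0.000000
  V(2,1) = exp(-r*dt) * [p*0.000000 + (1-p)*0.069077] = 0.037858; exercise = 0.000000; V(2,1) = max -> 0.037858
  V(2,2) = exp(-r*dt) * [p*0.069077 + (1-p)*0.215396] = 0.149234; exercise = 0.126039; V(2,2) = max -> 0.149234
  V(1,0) = exp(-r*dt) * [p*0.000000 + (1-p)*0.037858] = 0.020748; exercise = 0.000000; V(1,0) = max -> 0.020748
  V(1,1) = exp(-r*dt) * [p*0.037858 + (1-p)*0.149234] = 0.098879; exercise = 0.029022; V(1,1) = max -> 0.098879
  V(0,0) = exp(-r*dt) * [p*0.020748 + (1-p)*0.098879] = 0.063558; exercise = 0.000000; V(0,0) = max -> 0.063558


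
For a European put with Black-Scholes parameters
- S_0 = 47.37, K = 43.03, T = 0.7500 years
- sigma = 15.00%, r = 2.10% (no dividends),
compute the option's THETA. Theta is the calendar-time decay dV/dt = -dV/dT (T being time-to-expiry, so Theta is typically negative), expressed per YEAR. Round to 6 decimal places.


Answer: Theta = -0.876583

Derivation:
d1 = 0.9259087132; d2 = 0.7960049027
phi(d1) = 0.2598652619; exp(-qT) = 1.0000000000; exp(-rT) = 0.9843733826
Theta = -S*exp(-qT)*phi(d1)*sigma/(2*sqrt(T)) + r*K*exp(-rT)*N(-d2) - q*S*exp(-qT)*N(-d1)
N(-d1) = 0.1772467114; N(-d2) = 0.2130145929; sqrt(T) = 0.8660254038
Term 1 = -47.3700 * 1.0000000000 * 0.2598652619 * 0.1500 / (2 * 0.8660254038) = -1.0660614633
Term 2 = 0.0210 * 43.0300 * 0.9843733826 * 0.2130145929 = 0.1894784656
Term 3 = 0 (no dividend yield, q = 0)
Theta = -1.0660614633 + (0.1894784656) + (0.0000000000) = -0.876583


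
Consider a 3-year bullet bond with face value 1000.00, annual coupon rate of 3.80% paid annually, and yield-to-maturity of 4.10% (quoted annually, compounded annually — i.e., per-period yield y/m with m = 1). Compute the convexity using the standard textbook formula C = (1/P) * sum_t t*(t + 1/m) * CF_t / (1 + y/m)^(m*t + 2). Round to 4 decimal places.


Answer: Convexity = 10.5379

Derivation:
Coupon per period c = face * coupon_rate / m = 38.000000
Periods per year m = 1; per-period yield y/m = 0.041000
Number of cashflows N = 3
Cashflows (t years, CF_t, discount factor 1/(1+y/m)^(m*t), PV):
  t = 1.0000: CF_t = 38.000000, DF = 0.960615, PV = 36.503362
  t = 2.0000: CF_t = 38.000000, DF = 0.922781, PV = 35.065670
  t = 3.0000: CF_t = 1038.000000, DF = 0.886437, PV = 920.121471
Price P = sum_t PV_t = 991.690503
Convexity numerator sum_t t*(t + 1/m) * CF_t / (1+y/m)^(m*t + 2):
  t = 1.0000: term = 67.369202
  t = 2.0000: term = 194.147556
  t = 3.0000: term = 10188.844918
Convexity = (1/P) * sum = 10450.361677 / 991.690503 = 10.537927


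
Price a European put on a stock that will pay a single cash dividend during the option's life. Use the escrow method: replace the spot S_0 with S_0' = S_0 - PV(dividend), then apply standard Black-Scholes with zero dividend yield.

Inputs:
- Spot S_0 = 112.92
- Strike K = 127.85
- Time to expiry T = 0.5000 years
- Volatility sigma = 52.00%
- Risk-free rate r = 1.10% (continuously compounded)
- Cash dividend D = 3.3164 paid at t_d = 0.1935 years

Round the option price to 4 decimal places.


Answer: Price = 27.4061

Derivation:
PV(D) = D * exp(-r * t_d) = 3.3164 * 0.99787376 = 3.30934855
S_0' = S_0 - PV(D) = 112.9200 - 3.30934855 = 109.61065145
d1 = (ln(S_0'/K) + (r + sigma^2/2)*T) / (sigma*sqrt(T)) = -0.21980998
d2 = d1 - sigma*sqrt(T) = -0.58750551
exp(-rT) = 0.99451510
N(-d1) = 0.58699043; N(-d2) = 0.72156787
P = K * exp(-rT) * N(-d2) - S_0' * N(-d1) = 127.8500 * 0.99451510 * 0.72156787 - 109.61065145 * 0.58699043 = 27.4061


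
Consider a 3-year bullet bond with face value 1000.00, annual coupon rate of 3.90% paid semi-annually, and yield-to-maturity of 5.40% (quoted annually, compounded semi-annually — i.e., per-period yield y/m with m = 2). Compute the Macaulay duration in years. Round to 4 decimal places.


Answer: Macaulay duration = 2.8566 years

Derivation:
Coupon per period c = face * coupon_rate / m = 19.500000
Periods per year m = 2; per-period yield y/m = 0.027000
Number of cashflows N = 6
Cashflows (t years, CF_t, discount factor 1/(1+y/m)^(m*t), PV):
  t = 0.5000: CF_t = 19.500000, DF = 0.973710, PV = 18.987342
  t = 1.0000: CF_t = 19.500000, DF = 0.948111, PV = 18.488161
  t = 1.5000: CF_t = 19.500000, DF = 0.923185, PV = 18.002105
  t = 2.0000: CF_t = 19.500000, DF = 0.898914, PV = 17.528826
  t = 2.5000: CF_t = 19.500000, DF = 0.875282, PV = 17.067991
  t = 3.0000: CF_t = 1019.500000, DF = 0.852270, PV = 868.889539
Price P = sum_t PV_t = 958.963964
Macaulay numerator sum_t t * PV_t:
  t * PV_t at t = 0.5000: 9.493671
  t * PV_t at t = 1.0000: 18.488161
  t * PV_t at t = 1.5000: 27.003157
  t * PV_t at t = 2.0000: 35.057653
  t * PV_t at t = 2.5000: 42.669976
  t * PV_t at t = 3.0000: 2606.668617
Macaulay duration D = (sum_t t * PV_t) / P = 2739.381235 / 958.963964 = 2.856605


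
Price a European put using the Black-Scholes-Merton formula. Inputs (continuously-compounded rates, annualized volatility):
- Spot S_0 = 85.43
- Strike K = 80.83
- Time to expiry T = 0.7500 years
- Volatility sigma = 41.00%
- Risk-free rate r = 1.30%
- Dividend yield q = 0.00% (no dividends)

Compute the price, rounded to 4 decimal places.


d1 = (ln(S/K) + (r - q + 0.5*sigma^2) * T) / (sigma * sqrt(T)) = 0.36087671
d2 = d1 - sigma * sqrt(T) = 0.00580629
exp(-rT) = 0.99029738; exp(-qT) = 1.00000000
P = K * exp(-rT) * N(-d2) - S_0 * exp(-qT) * N(-d1)
N(-d1) = 0.35909581; N(-d2) = 0.49768364
P = 80.8300 * 0.99029738 * 0.49768364 - 85.4300 * 1.00000000 * 0.35909581 = 9.1599

Answer: Price = 9.1599


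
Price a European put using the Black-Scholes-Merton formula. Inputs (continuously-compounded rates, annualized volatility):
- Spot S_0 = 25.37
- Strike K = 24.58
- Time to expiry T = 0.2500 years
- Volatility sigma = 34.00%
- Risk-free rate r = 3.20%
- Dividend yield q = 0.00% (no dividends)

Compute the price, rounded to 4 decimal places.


d1 = (ln(S/K) + (r - q + 0.5*sigma^2) * T) / (sigma * sqrt(T)) = 0.31814276
d2 = d1 - sigma * sqrt(T) = 0.14814276
exp(-rT) = 0.99203191; exp(-qT) = 1.00000000
P = K * exp(-rT) * N(-d2) - S_0 * exp(-qT) * N(-d1)
N(-d1) = 0.37518832; N(-d2) = 0.44111505
P = 24.5800 * 0.99203191 * 0.44111505 - 25.3700 * 1.00000000 * 0.37518832 = 1.2377

Answer: Price = 1.2377


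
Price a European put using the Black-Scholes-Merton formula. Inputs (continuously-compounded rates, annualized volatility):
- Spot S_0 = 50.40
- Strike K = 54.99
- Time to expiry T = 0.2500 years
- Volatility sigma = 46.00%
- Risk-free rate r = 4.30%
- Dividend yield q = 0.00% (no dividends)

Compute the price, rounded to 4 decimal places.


d1 = (ln(S/K) + (r - q + 0.5*sigma^2) * T) / (sigma * sqrt(T)) = -0.21721815
d2 = d1 - sigma * sqrt(T) = -0.44721815
exp(-rT) = 0.98930757; exp(-qT) = 1.00000000
P = K * exp(-rT) * N(-d2) - S_0 * exp(-qT) * N(-d1)
N(-d1) = 0.58598083; N(-d2) = 0.67264122
P = 54.9900 * 0.98930757 * 0.67264122 - 50.4000 * 1.00000000 * 0.58598083 = 7.0596

Answer: Price = 7.0596


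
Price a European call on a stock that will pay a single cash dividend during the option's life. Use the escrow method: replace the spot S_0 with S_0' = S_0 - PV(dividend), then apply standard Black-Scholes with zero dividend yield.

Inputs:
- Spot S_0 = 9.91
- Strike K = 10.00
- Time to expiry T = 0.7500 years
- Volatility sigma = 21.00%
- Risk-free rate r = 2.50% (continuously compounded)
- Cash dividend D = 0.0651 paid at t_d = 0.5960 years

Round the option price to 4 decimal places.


Answer: Price = 0.7281

Derivation:
PV(D) = D * exp(-r * t_d) = 0.0651 * 0.98521046 = 0.06413720
S_0' = S_0 - PV(D) = 9.9100 - 0.06413720 = 9.84586280
d1 = (ln(S_0'/K) + (r + sigma^2/2)*T) / (sigma*sqrt(T)) = 0.10861748
d2 = d1 - sigma*sqrt(T) = -0.07324786
exp(-rT) = 0.98142469
N(d1) = 0.54324705; N(d2) = 0.47080444
C = S_0' * N(d1) - K * exp(-rT) * N(d2) = 9.84586280 * 0.54324705 - 10.0000 * 0.98142469 * 0.47080444 = 0.7281


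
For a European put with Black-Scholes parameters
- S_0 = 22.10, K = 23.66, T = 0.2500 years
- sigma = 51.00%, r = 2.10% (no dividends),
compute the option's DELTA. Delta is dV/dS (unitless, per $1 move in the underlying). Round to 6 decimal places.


d1 = -0.1193950981; d2 = -0.3743950981
phi(d1) = 0.3961088911; exp(-qT) = 1.0000000000; exp(-rT) = 0.9947637572
N(-d1) = 0.5475188277
Delta = -exp(-qT) * N(-d1) = -1.0000000000 * 0.5475188277 = -0.547519

Answer: Delta = -0.547519


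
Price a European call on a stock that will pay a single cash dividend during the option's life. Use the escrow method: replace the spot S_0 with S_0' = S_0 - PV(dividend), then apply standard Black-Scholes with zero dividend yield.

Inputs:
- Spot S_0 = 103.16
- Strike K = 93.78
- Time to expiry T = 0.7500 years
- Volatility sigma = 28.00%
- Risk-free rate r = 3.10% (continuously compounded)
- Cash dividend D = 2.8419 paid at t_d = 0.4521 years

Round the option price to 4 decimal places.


Answer: Price = 14.2714

Derivation:
PV(D) = D * exp(-r * t_d) = 2.8419 * 0.98608265 = 2.80234830
S_0' = S_0 - PV(D) = 103.1600 - 2.80234830 = 100.35765170
d1 = (ln(S_0'/K) + (r + sigma^2/2)*T) / (sigma*sqrt(T)) = 0.49668086
d2 = d1 - sigma*sqrt(T) = 0.25419375
exp(-rT) = 0.97701820
N(d1) = 0.69029294; N(d2) = 0.60032706
C = S_0' * N(d1) - K * exp(-rT) * N(d2) = 100.35765170 * 0.69029294 - 93.7800 * 0.97701820 * 0.60032706 = 14.2714


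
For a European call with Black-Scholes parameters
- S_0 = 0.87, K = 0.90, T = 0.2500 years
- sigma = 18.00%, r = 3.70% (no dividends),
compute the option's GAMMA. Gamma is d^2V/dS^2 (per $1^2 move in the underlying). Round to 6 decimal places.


d1 = -0.2289061297; d2 = -0.3189061297
phi(d1) = 0.3886261151; exp(-qT) = 1.0000000000; exp(-rT) = 0.9907926496
Gamma = exp(-qT) * phi(d1) / (S * sigma * sqrt(T)) = 1.0000000000 * 0.3886261151 / (0.8700 * 0.1800 * 0.5000000000) = 4.963296

Answer: Gamma = 4.963296


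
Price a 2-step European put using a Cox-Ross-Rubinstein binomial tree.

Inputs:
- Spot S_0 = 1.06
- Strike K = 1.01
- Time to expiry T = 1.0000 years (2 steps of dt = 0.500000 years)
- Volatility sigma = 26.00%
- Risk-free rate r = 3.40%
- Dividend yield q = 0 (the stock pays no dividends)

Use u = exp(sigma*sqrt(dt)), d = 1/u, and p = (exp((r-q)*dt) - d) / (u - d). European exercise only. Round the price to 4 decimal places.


Answer: Price = V(0,0) = 0.0666

Derivation:
dt = T/N = 0.500000
u = exp(sigma*sqrt(dt)) = 1.201833; d = 1/u = 0.832062
p = (exp((r-q)*dt) - d) / (u - d) = 0.500535
Discount per step: exp(-r*dt) = 0.983144
Stock lattice S(k, i) with i counting down-moves:
  k=0: S(0,0) = 1.0600
  k=1: S(1,0) = 1.2739; S(1,1) = 0.8820
  k=2: S(2,0) = 1.5311; S(2,1) = 1.0600; S(2,2) = 0.7339
Terminal payoffs V(N, i) = max(K - S_T, 0):
  V(2,0) = 0.000000; V(2,1) = 0.000000; V(2,2) = 0.276132
Backward induction: V(k, i) = exp(-r*dt) * [p * V(k+1, i) + (1-p) * V(k+1, i+1)].
  V(1,0) = exp(-r*dt) * [p*0.000000 + (1-p)*0.000000] = 0.000000
  V(1,1) = exp(-r*dt) * [p*0.000000 + (1-p)*0.276132] = 0.135594
  V(0,0) = exp(-r*dt) * [p*0.000000 + (1-p)*0.135594] = 0.066583


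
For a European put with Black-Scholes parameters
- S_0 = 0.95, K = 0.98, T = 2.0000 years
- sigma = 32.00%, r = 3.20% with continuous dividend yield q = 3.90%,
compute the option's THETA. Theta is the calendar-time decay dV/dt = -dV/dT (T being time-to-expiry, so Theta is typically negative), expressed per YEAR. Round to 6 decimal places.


Answer: Theta = -0.036287

Derivation:
d1 = 0.1266371078; d2 = -0.3259112321
phi(d1) = 0.3957561613; exp(-qT) = 0.9249644265; exp(-rT) = 0.9380049995
Theta = -S*exp(-qT)*phi(d1)*sigma/(2*sqrt(T)) + r*K*exp(-rT)*N(-d2) - q*S*exp(-qT)*N(-d1)
N(-d1) = 0.4496138128; N(-d2) = 0.6277542414; sqrt(T) = 1.4142135624
Term 1 = -0.9500 * 0.9249644265 * 0.3957561613 * 0.3200 / (2 * 1.4142135624) = -0.0393442531
Term 2 = 0.0320 * 0.9800 * 0.9380049995 * 0.6277542414 = 0.0184659163
Term 3 = -0.0390 * 0.9500 * 0.9249644265 * 0.4496138128 = -0.0154082348
Theta = -0.0393442531 + (0.0184659163) + (-0.0154082348) = -0.036287


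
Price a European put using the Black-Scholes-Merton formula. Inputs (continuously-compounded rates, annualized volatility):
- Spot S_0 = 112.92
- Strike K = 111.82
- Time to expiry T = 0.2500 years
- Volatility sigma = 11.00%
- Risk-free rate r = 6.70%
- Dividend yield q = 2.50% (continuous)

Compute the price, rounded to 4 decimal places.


d1 = (ln(S/K) + (r - q + 0.5*sigma^2) * T) / (sigma * sqrt(T)) = 0.39639396
d2 = d1 - sigma * sqrt(T) = 0.34139396
exp(-rT) = 0.98338950; exp(-qT) = 0.99376949
P = K * exp(-rT) * N(-d2) - S_0 * exp(-qT) * N(-d1)
N(-d1) = 0.34590721; N(-d2) = 0.36640351
P = 111.8200 * 0.98338950 * 0.36640351 - 112.9200 * 0.99376949 * 0.34590721 = 1.4742

Answer: Price = 1.4742


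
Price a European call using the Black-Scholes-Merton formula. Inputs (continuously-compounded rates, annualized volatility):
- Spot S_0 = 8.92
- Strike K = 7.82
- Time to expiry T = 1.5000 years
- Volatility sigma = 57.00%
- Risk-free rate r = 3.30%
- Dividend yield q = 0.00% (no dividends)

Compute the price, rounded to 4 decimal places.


d1 = (ln(S/K) + (r - q + 0.5*sigma^2) * T) / (sigma * sqrt(T)) = 0.60848533
d2 = d1 - sigma * sqrt(T) = -0.08961925
exp(-rT) = 0.95170516; exp(-qT) = 1.00000000
C = S_0 * exp(-qT) * N(d1) - K * exp(-rT) * N(d2)
N(d1) = 0.72856718; N(d2) = 0.46429489
C = 8.9200 * 1.00000000 * 0.72856718 - 7.8200 * 0.95170516 * 0.46429489 = 3.0434

Answer: Price = 3.0434


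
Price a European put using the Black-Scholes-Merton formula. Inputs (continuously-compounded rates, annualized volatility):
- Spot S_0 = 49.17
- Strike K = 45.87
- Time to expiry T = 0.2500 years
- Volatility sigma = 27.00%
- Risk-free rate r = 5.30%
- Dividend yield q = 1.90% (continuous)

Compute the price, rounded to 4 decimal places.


d1 = (ln(S/K) + (r - q + 0.5*sigma^2) * T) / (sigma * sqrt(T)) = 0.64507313
d2 = d1 - sigma * sqrt(T) = 0.51007313
exp(-rT) = 0.98683739; exp(-qT) = 0.99526126
P = K * exp(-rT) * N(-d2) - S_0 * exp(-qT) * N(-d1)
N(-d1) = 0.25943990; N(-d2) = 0.30500011
P = 45.8700 * 0.98683739 * 0.30500011 - 49.1700 * 0.99526126 * 0.25943990 = 1.1100

Answer: Price = 1.1100


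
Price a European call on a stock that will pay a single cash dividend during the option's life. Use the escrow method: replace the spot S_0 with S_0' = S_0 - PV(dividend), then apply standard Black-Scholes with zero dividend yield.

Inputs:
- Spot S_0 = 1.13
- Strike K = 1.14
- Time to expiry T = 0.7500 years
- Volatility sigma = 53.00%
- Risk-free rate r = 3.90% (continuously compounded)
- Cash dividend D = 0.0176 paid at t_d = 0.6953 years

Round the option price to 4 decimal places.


PV(D) = D * exp(-r * t_d) = 0.0176 * 0.97324766 = 0.01712916
S_0' = S_0 - PV(D) = 1.1300 - 0.01712916 = 1.11287084
d1 = (ln(S_0'/K) + (r + sigma^2/2)*T) / (sigma*sqrt(T)) = 0.24074909
d2 = d1 - sigma*sqrt(T) = -0.21824438
exp(-rT) = 0.97117364
N(d1) = 0.59512520; N(d2) = 0.41361936
C = S_0' * N(d1) - K * exp(-rT) * N(d2) = 1.11287084 * 0.59512520 - 1.1400 * 0.97117364 * 0.41361936 = 0.2044

Answer: Price = 0.2044


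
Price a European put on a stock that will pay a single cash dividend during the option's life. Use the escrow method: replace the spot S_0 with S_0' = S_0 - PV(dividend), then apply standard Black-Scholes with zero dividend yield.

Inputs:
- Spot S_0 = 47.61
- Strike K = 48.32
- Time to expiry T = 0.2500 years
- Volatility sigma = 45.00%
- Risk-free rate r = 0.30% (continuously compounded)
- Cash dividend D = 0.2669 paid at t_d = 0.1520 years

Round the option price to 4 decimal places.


Answer: Price = 4.7694

Derivation:
PV(D) = D * exp(-r * t_d) = 0.2669 * 0.99954410 = 0.26677832
S_0' = S_0 - PV(D) = 47.6100 - 0.26677832 = 47.34322168
d1 = (ln(S_0'/K) + (r + sigma^2/2)*T) / (sigma*sqrt(T)) = 0.02506934
d2 = d1 - sigma*sqrt(T) = -0.19993066
exp(-rT) = 0.99925028
N(-d1) = 0.48999983; N(-d2) = 0.57923259
P = K * exp(-rT) * N(-d2) - S_0' * N(-d1) = 48.3200 * 0.99925028 * 0.57923259 - 47.34322168 * 0.48999983 = 4.7694


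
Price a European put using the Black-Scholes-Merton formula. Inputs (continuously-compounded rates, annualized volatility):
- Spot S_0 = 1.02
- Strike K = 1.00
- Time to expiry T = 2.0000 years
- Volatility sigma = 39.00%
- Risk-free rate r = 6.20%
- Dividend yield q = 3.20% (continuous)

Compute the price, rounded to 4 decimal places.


d1 = (ln(S/K) + (r - q + 0.5*sigma^2) * T) / (sigma * sqrt(T)) = 0.42046133
d2 = d1 - sigma * sqrt(T) = -0.13108196
exp(-rT) = 0.88337984; exp(-qT) = 0.93800500
P = K * exp(-rT) * N(-d2) - S_0 * exp(-qT) * N(-d1)
N(-d1) = 0.33707424; N(-d2) = 0.55214476
P = 1.0000 * 0.88337984 * 0.55214476 - 1.0200 * 0.93800500 * 0.33707424 = 0.1653

Answer: Price = 0.1653
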